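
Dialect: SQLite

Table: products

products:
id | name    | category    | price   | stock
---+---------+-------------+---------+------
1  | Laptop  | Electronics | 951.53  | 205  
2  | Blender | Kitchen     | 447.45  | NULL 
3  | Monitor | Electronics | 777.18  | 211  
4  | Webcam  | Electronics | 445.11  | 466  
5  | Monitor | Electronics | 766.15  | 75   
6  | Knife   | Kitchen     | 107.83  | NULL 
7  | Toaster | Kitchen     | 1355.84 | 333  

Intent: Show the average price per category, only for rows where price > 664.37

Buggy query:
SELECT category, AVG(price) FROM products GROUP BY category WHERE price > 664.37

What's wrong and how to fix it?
Bug: WHERE cannot follow GROUP BY

Fix: Place WHERE between FROM and GROUP BY

Corrected query:
SELECT category, AVG(price) FROM products WHERE price > 664.37 GROUP BY category

Result:
category    | AVG(price)
------------+-----------
Electronics | 831.62    
Kitchen     | 1355.84   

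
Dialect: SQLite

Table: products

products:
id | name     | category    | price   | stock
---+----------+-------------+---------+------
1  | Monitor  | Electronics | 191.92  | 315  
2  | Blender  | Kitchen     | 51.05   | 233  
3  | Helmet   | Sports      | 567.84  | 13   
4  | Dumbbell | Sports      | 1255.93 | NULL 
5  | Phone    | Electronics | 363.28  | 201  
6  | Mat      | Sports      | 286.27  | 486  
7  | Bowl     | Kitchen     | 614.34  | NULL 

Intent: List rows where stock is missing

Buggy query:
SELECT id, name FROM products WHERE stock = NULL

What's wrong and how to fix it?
Bug: Comparing to NULL with '=' never matches; NULL = NULL is unknown, not true

Fix: Use IS NULL to test for NULL

Corrected query:
SELECT id, name FROM products WHERE stock IS NULL

Result:
id | name    
---+---------
4  | Dumbbell
7  | Bowl    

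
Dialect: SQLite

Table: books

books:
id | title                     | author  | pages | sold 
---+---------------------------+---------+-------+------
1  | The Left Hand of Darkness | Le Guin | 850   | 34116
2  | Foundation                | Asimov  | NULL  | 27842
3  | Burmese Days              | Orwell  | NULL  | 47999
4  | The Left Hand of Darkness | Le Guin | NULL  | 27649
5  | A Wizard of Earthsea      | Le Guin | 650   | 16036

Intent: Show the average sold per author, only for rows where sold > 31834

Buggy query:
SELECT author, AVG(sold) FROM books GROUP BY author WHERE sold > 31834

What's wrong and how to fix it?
Bug: WHERE cannot follow GROUP BY

Fix: Move the WHERE clause before GROUP BY

Corrected query:
SELECT author, AVG(sold) FROM books WHERE sold > 31834 GROUP BY author

Result:
author  | AVG(sold)
--------+----------
Le Guin | 34116    
Orwell  | 47999    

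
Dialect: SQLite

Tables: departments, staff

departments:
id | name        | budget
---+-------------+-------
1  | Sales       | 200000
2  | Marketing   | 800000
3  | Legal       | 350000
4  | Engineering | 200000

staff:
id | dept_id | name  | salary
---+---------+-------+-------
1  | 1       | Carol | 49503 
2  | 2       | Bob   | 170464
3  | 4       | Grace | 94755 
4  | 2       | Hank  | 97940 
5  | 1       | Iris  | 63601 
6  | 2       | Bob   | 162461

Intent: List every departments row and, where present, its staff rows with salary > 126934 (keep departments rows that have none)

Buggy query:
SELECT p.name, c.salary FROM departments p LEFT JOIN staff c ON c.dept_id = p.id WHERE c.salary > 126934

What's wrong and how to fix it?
Bug: A WHERE condition on the right-hand table after LEFT JOIN drops unmatched parents

Fix: Put 'c.salary > 126934' in the JOIN's ON clause instead of WHERE

Corrected query:
SELECT p.name, c.salary FROM departments p LEFT JOIN staff c ON c.dept_id = p.id AND c.salary > 126934

Result:
name        | salary
------------+-------
Sales       | NULL  
Marketing   | 162461
Marketing   | 170464
Legal       | NULL  
Engineering | NULL  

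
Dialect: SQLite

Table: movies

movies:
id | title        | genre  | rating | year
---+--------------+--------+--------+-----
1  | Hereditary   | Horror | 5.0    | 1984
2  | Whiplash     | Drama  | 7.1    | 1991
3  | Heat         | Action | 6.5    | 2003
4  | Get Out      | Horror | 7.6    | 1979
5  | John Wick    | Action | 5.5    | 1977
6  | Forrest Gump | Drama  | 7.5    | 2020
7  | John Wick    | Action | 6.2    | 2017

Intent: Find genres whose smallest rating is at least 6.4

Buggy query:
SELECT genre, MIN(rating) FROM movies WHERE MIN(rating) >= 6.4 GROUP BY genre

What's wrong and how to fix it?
Bug: MIN() in WHERE is a misuse of aggregate

Fix: Replace WHERE with HAVING after the GROUP BY

Corrected query:
SELECT genre, MIN(rating) FROM movies GROUP BY genre HAVING MIN(rating) >= 6.4

Result:
genre | MIN(rating)
------+------------
Drama | 7.1        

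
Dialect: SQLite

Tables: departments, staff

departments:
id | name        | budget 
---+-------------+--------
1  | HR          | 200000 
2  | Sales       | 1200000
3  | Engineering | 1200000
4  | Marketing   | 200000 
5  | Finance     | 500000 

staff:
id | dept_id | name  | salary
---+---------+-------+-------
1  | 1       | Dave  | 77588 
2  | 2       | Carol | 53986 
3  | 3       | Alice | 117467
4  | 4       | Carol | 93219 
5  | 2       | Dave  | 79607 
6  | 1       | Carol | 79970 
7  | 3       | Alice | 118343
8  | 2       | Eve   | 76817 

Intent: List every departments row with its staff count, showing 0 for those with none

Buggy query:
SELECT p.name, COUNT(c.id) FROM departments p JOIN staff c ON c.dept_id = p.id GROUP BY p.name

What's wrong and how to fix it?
Bug: An inner join excludes parents with zero children

Fix: Use LEFT JOIN so parents without children still appear (COUNT(c.id) gives 0)

Corrected query:
SELECT p.name, COUNT(c.id) FROM departments p LEFT JOIN staff c ON c.dept_id = p.id GROUP BY p.name

Result:
name        | COUNT(c.id)
------------+------------
Engineering | 2          
Finance     | 0          
HR          | 2          
Marketing   | 1          
Sales       | 3          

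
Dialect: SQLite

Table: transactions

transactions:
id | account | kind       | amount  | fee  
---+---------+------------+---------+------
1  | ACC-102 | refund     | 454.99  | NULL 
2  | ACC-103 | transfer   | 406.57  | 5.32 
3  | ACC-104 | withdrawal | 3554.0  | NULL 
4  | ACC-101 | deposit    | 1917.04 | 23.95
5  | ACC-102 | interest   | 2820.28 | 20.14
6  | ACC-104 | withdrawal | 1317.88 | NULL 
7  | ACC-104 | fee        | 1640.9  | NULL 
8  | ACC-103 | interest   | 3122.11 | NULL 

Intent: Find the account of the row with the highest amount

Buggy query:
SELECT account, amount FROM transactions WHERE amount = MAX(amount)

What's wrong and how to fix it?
Bug: MAX(amount) is an aggregate and cannot be used directly in WHERE

Fix: Wrap MAX in a scalar subquery so WHERE compares against a single value

Corrected query:
SELECT account, amount FROM transactions WHERE amount = (SELECT MAX(amount) FROM transactions)

Result:
account | amount
--------+-------
ACC-104 | 3554  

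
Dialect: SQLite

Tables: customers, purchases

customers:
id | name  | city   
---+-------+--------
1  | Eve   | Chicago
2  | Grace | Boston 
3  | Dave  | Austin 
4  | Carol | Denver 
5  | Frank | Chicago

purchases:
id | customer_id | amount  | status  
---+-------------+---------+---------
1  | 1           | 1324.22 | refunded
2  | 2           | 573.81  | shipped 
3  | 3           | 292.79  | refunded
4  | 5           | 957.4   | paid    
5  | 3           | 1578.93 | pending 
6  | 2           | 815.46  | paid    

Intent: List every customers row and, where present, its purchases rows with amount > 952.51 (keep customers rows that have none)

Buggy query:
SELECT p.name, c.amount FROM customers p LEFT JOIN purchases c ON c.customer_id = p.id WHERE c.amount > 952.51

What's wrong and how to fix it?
Bug: A WHERE condition on the right-hand table after LEFT JOIN drops unmatched parents

Fix: Move the right-table condition into the ON clause so unmatched parents are kept

Corrected query:
SELECT p.name, c.amount FROM customers p LEFT JOIN purchases c ON c.customer_id = p.id AND c.amount > 952.51

Result:
name  | amount 
------+--------
Eve   | 1324.22
Grace | NULL   
Dave  | 1578.93
Carol | NULL   
Frank | 957.4  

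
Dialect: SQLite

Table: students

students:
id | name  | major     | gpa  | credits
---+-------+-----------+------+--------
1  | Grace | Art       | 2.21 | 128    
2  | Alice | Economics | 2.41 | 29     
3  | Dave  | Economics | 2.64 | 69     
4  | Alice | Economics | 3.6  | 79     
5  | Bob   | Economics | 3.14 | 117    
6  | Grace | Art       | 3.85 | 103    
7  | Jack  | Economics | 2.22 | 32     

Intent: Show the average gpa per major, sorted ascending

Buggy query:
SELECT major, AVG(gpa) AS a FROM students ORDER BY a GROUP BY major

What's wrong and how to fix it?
Bug: ORDER BY appears before GROUP BY; SQL clause order requires GROUP BY first

Fix: Move ORDER BY to the end, after GROUP BY

Corrected query:
SELECT major, AVG(gpa) AS a FROM students GROUP BY major ORDER BY a

Result:
major     | a    
----------+------
Economics | 2.802
Art       | 3.03 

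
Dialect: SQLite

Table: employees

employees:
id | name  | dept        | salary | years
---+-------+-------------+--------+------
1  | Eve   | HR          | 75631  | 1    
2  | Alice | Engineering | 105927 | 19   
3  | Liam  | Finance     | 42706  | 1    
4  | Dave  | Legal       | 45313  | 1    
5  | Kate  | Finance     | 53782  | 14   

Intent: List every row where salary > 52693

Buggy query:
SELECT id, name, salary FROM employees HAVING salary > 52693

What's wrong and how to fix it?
Bug: This is a non-aggregate query (no GROUP BY, no aggregates), so in SQLite the HAVING clause is invalid here; a row-level condition belongs in WHERE

Fix: Use WHERE for row-level filtering

Corrected query:
SELECT id, name, salary FROM employees WHERE salary > 52693

Result:
id | name  | salary
---+-------+-------
1  | Eve   | 75631 
2  | Alice | 105927
5  | Kate  | 53782 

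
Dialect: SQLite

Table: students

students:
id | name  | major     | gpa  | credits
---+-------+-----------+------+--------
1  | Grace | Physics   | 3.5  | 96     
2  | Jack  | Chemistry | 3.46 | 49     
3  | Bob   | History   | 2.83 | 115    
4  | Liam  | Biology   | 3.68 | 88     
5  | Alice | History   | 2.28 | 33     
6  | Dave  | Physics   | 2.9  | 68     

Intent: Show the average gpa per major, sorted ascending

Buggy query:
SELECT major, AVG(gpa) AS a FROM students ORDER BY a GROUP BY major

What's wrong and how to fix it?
Bug: ORDER BY appears before GROUP BY; SQL clause order requires GROUP BY first

Fix: Reorder: SELECT … FROM … GROUP BY … ORDER BY …

Corrected query:
SELECT major, AVG(gpa) AS a FROM students GROUP BY major ORDER BY a

Result:
major     | a    
----------+------
History   | 2.555
Physics   | 3.2  
Chemistry | 3.46 
Biology   | 3.68 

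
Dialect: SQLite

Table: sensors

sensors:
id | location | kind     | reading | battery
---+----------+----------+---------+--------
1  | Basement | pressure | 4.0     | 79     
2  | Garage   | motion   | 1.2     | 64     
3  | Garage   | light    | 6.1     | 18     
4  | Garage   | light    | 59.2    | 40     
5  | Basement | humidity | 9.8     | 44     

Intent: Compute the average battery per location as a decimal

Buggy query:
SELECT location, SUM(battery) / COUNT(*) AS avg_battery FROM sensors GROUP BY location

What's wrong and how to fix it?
Bug: SUM(battery) and COUNT(*) are both integers; the division truncates the fractional part

Fix: Multiply by 1.0 (or CAST to REAL) to force floating-point division

Corrected query:
SELECT location, SUM(battery) * 1.0 / COUNT(*) AS avg_battery FROM sensors GROUP BY location

Result:
location | avg_battery
---------+------------
Basement | 61.5       
Garage   | 40.666667  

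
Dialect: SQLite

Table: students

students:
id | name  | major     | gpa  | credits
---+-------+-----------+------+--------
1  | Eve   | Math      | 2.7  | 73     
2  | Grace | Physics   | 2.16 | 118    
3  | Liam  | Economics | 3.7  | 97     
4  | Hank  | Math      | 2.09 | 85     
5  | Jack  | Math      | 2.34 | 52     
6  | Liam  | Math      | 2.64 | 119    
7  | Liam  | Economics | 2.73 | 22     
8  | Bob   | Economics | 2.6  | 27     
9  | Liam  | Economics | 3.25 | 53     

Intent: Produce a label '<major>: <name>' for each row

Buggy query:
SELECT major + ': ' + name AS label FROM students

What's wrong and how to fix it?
Bug: '+' is numeric addition; on text columns SQLite converts them to 0 instead of concatenating

Fix: Use the || operator for string concatenation

Corrected query:
SELECT major || ': ' || name AS label FROM students

Result:
label          
---------------
Math: Eve      
Physics: Grace 
Economics: Liam
Math: Hank     
Math: Jack     
Math: Liam     
Economics: Liam
Economics: Bob 
Economics: Liam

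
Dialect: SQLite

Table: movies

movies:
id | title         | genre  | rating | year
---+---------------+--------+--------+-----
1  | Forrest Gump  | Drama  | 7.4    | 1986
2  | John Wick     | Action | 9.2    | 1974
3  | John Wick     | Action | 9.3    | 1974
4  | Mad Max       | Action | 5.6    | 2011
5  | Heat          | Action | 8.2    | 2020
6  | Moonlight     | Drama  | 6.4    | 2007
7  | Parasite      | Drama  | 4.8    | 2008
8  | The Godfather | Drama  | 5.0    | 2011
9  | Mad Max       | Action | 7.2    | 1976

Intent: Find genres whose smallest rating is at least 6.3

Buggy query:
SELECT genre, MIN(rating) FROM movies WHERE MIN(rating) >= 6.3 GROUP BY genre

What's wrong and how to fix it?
Bug: MIN() in WHERE is a misuse of aggregate

Fix: Replace WHERE with HAVING after the GROUP BY

Corrected query:
SELECT genre, MIN(rating) FROM movies GROUP BY genre HAVING MIN(rating) >= 6.3

Result:
(no rows)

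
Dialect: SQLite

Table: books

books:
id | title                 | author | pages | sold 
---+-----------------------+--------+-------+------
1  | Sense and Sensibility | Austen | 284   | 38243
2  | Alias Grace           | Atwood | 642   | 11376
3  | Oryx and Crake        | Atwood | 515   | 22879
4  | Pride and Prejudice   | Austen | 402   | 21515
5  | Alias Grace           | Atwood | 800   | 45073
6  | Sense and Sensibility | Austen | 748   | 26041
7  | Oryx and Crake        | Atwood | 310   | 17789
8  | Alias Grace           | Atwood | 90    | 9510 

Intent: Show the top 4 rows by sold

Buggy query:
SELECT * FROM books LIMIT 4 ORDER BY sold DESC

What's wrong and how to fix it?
Bug: LIMIT must come after ORDER BY

Fix: Swap the clauses: ORDER BY first, then LIMIT

Corrected query:
SELECT * FROM books ORDER BY sold DESC LIMIT 4

Result:
id | title                 | author | pages | sold 
---+-----------------------+--------+-------+------
5  | Alias Grace           | Atwood | 800   | 45073
1  | Sense and Sensibility | Austen | 284   | 38243
6  | Sense and Sensibility | Austen | 748   | 26041
3  | Oryx and Crake        | Atwood | 515   | 22879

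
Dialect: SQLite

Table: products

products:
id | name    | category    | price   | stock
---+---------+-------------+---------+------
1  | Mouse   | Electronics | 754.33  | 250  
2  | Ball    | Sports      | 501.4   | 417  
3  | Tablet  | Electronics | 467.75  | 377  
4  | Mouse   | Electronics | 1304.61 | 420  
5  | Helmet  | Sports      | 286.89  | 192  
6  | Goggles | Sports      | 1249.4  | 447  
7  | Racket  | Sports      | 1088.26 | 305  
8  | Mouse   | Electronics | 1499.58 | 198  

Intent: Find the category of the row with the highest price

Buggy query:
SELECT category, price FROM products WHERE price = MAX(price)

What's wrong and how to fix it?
Bug: MAX(price) is an aggregate and cannot be used directly in WHERE

Fix: Wrap MAX in a scalar subquery so WHERE compares against a single value

Corrected query:
SELECT category, price FROM products WHERE price = (SELECT MAX(price) FROM products)

Result:
category    | price  
------------+--------
Electronics | 1499.58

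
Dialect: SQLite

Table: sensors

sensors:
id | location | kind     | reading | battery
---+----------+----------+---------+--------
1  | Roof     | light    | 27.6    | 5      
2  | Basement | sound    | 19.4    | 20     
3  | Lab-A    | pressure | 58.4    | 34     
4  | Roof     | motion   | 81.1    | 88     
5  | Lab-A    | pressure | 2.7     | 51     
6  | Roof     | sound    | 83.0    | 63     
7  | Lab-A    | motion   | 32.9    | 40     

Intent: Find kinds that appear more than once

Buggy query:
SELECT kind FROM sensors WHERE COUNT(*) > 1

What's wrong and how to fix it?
Bug: COUNT(*) is an aggregate and cannot be used in WHERE

Fix: Group first, then use HAVING for the count condition

Corrected query:
SELECT kind FROM sensors GROUP BY kind HAVING COUNT(*) > 1

Result:
kind    
--------
motion  
pressure
sound   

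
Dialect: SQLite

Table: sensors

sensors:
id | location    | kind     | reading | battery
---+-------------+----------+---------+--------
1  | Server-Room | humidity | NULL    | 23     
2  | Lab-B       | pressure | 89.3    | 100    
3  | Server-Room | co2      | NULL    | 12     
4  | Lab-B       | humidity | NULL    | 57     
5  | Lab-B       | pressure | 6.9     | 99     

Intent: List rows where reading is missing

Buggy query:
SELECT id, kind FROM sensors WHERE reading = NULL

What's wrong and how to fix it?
Bug: '= NULL' is always unknown in SQL three-valued logic, so no rows match

Fix: Use IS NULL to test for NULL

Corrected query:
SELECT id, kind FROM sensors WHERE reading IS NULL

Result:
id | kind    
---+---------
1  | humidity
3  | co2     
4  | humidity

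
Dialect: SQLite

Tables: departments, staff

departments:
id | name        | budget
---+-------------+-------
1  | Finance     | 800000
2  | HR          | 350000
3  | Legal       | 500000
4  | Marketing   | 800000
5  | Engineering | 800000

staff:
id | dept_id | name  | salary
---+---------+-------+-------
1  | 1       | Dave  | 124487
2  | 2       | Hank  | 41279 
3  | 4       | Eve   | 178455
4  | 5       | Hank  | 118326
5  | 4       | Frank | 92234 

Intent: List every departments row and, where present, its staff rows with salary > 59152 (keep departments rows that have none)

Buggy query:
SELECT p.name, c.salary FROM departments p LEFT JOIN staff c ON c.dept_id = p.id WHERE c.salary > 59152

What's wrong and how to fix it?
Bug: Filtering c.salary in WHERE discards the NULL rows produced by LEFT JOIN, turning it into an inner join

Fix: Put 'c.salary > 59152' in the JOIN's ON clause instead of WHERE

Corrected query:
SELECT p.name, c.salary FROM departments p LEFT JOIN staff c ON c.dept_id = p.id AND c.salary > 59152

Result:
name        | salary
------------+-------
Finance     | 124487
HR          | NULL  
Legal       | NULL  
Marketing   | 92234 
Marketing   | 178455
Engineering | 118326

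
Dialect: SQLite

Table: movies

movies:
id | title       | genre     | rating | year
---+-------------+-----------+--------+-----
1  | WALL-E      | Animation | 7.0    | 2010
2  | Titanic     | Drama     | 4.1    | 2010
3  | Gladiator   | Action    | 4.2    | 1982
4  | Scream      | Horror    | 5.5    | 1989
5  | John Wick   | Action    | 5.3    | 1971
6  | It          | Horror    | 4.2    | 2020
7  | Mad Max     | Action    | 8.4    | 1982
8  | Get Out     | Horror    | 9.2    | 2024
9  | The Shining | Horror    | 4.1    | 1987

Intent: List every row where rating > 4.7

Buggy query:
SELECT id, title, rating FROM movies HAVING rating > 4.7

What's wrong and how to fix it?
Bug: HAVING filters the output of aggregation, but this query has no GROUP BY and no aggregate functions, so SQLite rejects it (HAVING clause on a non-aggregate query); the condition here is per row

Fix: Replace HAVING with WHERE since the condition applies to individual rows

Corrected query:
SELECT id, title, rating FROM movies WHERE rating > 4.7

Result:
id | title     | rating
---+-----------+-------
1  | WALL-E    | 7     
4  | Scream    | 5.5   
5  | John Wick | 5.3   
7  | Mad Max   | 8.4   
8  | Get Out   | 9.2   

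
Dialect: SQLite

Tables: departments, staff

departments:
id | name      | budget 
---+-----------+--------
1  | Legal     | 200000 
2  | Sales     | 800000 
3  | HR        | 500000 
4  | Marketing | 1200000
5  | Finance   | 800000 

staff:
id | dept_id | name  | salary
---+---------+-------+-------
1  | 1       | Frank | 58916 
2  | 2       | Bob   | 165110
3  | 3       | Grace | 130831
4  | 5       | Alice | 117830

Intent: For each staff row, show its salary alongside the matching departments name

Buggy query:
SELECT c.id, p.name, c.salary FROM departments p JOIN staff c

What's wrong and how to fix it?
Bug: JOIN with no ON clause produces a cartesian product; every staff row pairs with every departments row

Fix: Specify the join condition linking the foreign key to the parent id

Corrected query:
SELECT c.id, p.name, c.salary FROM departments p JOIN staff c ON c.dept_id = p.id

Result:
id | name    | salary
---+---------+-------
1  | Legal   | 58916 
2  | Sales   | 165110
3  | HR      | 130831
4  | Finance | 117830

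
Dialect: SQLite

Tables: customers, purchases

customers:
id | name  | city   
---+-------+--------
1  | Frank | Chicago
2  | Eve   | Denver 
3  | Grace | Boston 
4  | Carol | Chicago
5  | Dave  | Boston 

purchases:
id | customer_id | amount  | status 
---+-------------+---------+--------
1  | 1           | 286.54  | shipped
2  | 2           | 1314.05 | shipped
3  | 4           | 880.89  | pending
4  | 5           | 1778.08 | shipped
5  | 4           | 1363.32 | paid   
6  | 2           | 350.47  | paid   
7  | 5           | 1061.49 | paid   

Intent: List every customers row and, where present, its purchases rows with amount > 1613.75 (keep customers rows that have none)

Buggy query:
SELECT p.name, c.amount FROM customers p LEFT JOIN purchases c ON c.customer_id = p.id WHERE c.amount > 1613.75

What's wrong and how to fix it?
Bug: Filtering c.amount in WHERE discards the NULL rows produced by LEFT JOIN, turning it into an inner join

Fix: Put 'c.amount > 1613.75' in the JOIN's ON clause instead of WHERE

Corrected query:
SELECT p.name, c.amount FROM customers p LEFT JOIN purchases c ON c.customer_id = p.id AND c.amount > 1613.75

Result:
name  | amount 
------+--------
Frank | NULL   
Eve   | NULL   
Grace | NULL   
Carol | NULL   
Dave  | 1778.08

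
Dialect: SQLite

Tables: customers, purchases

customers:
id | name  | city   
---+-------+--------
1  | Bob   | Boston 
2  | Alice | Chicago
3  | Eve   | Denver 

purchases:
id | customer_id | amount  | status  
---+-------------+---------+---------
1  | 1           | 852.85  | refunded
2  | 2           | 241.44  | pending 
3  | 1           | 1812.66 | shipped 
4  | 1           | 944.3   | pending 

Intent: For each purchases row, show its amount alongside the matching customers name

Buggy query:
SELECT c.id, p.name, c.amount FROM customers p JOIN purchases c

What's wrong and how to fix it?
Bug: JOIN with no ON clause produces a cartesian product; every purchases row pairs with every customers row

Fix: Add ON c.customer_id = p.id to the JOIN

Corrected query:
SELECT c.id, p.name, c.amount FROM customers p JOIN purchases c ON c.customer_id = p.id

Result:
id | name  | amount 
---+-------+--------
1  | Bob   | 852.85 
2  | Alice | 241.44 
3  | Bob   | 1812.66
4  | Bob   | 944.3  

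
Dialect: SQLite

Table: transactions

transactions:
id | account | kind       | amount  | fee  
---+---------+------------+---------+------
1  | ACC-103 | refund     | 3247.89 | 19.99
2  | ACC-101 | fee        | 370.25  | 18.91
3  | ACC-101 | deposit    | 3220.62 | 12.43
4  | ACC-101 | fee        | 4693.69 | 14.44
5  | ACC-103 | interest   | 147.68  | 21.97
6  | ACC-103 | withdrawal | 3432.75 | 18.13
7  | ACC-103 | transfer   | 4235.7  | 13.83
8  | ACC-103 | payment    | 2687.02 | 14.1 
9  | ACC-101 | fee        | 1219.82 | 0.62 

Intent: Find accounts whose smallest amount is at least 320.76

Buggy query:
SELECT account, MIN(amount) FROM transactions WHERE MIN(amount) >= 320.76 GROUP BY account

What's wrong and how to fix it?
Bug: Aggregates like MIN are computed per group after WHERE runs

Fix: Replace WHERE with HAVING after the GROUP BY

Corrected query:
SELECT account, MIN(amount) FROM transactions GROUP BY account HAVING MIN(amount) >= 320.76

Result:
account | MIN(amount)
--------+------------
ACC-101 | 370.25     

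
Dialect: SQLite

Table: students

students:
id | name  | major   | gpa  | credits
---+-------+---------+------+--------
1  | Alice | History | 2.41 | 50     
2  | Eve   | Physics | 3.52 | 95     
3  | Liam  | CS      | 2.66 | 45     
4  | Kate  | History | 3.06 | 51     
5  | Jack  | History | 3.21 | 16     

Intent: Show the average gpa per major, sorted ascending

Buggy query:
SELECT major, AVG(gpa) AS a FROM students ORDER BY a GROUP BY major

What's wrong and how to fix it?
Bug: GROUP BY must precede ORDER BY

Fix: Move ORDER BY to the end, after GROUP BY

Corrected query:
SELECT major, AVG(gpa) AS a FROM students GROUP BY major ORDER BY a

Result:
major   | a       
--------+---------
CS      | 2.66    
History | 2.893333
Physics | 3.52    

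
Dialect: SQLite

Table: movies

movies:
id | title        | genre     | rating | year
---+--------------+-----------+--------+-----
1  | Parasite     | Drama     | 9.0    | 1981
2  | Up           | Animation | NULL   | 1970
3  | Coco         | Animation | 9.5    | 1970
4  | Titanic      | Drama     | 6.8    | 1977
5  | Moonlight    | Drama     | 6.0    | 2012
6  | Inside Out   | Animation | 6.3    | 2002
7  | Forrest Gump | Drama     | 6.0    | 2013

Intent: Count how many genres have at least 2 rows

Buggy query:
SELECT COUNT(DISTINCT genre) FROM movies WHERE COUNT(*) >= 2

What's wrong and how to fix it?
Bug: COUNT(*) cannot appear in WHERE; the per-group count doesn't exist yet

Fix: Use a subquery that GROUPs and filters with HAVING, then count its rows

Corrected query:
SELECT COUNT(*) FROM (SELECT genre FROM movies GROUP BY genre HAVING COUNT(*) >= 2)

Result:
COUNT(*)
--------
2       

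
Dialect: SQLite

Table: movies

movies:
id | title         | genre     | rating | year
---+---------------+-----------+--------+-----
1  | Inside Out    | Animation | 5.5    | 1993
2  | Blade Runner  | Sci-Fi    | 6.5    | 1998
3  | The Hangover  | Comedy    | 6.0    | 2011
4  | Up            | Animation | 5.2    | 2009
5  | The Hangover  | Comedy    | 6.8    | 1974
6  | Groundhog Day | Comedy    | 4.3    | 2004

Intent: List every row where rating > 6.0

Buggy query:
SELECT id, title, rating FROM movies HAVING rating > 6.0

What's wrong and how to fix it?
Bug: This is a non-aggregate query (no GROUP BY, no aggregates), so in SQLite the HAVING clause is invalid here; a row-level condition belongs in WHERE

Fix: Use WHERE for row-level filtering

Corrected query:
SELECT id, title, rating FROM movies WHERE rating > 6.0

Result:
id | title        | rating
---+--------------+-------
2  | Blade Runner | 6.5   
5  | The Hangover | 6.8   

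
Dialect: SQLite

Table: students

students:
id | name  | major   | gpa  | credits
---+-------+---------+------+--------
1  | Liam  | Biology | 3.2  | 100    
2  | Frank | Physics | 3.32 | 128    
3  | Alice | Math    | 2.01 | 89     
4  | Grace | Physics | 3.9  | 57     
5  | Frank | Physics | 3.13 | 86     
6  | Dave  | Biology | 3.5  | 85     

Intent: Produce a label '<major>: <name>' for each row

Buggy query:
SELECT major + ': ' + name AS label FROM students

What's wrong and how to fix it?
Bug: SQLite uses || for string concatenation; + coerces text to numbers (yielding 0)

Fix: Replace + with || to concatenate text

Corrected query:
SELECT major || ': ' || name AS label FROM students

Result:
label         
--------------
Biology: Liam 
Physics: Frank
Math: Alice   
Physics: Grace
Physics: Frank
Biology: Dave 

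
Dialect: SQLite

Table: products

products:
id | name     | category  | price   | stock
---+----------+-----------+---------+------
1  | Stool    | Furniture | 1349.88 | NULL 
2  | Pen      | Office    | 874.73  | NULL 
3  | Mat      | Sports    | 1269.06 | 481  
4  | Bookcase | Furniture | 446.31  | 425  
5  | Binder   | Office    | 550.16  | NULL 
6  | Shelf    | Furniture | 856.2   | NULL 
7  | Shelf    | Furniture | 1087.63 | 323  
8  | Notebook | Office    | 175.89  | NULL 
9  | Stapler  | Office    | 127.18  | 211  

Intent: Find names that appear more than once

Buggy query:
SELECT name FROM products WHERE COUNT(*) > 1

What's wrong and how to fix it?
Bug: WHERE can't reference COUNT(*); aggregates are computed after WHERE

Fix: Group first, then use HAVING for the count condition

Corrected query:
SELECT name FROM products GROUP BY name HAVING COUNT(*) > 1

Result:
name 
-----
Shelf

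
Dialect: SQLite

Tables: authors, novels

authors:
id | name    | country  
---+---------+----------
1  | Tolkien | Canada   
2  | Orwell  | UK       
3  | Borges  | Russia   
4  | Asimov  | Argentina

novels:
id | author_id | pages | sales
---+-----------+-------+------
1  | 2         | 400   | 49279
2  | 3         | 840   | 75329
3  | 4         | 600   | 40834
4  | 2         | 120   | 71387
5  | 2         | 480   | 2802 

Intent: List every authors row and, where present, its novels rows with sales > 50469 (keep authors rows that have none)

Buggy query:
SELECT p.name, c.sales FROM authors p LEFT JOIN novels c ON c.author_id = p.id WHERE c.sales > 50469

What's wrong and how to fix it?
Bug: Filtering c.sales in WHERE discards the NULL rows produced by LEFT JOIN, turning it into an inner join

Fix: Put 'c.sales > 50469' in the JOIN's ON clause instead of WHERE

Corrected query:
SELECT p.name, c.sales FROM authors p LEFT JOIN novels c ON c.author_id = p.id AND c.sales > 50469

Result:
name    | sales
--------+------
Tolkien | NULL 
Orwell  | 71387
Borges  | 75329
Asimov  | NULL 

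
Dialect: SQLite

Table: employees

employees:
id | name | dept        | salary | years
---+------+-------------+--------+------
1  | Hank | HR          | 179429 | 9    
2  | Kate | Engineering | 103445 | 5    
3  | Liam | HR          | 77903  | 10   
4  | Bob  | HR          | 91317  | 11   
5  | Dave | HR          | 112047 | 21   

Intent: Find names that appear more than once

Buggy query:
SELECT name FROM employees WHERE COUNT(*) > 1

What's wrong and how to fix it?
Bug: COUNT(*) is an aggregate and cannot be used in WHERE

Fix: GROUP BY name, then filter groups with HAVING COUNT(*) > 1

Corrected query:
SELECT name FROM employees GROUP BY name HAVING COUNT(*) > 1

Result:
(no rows)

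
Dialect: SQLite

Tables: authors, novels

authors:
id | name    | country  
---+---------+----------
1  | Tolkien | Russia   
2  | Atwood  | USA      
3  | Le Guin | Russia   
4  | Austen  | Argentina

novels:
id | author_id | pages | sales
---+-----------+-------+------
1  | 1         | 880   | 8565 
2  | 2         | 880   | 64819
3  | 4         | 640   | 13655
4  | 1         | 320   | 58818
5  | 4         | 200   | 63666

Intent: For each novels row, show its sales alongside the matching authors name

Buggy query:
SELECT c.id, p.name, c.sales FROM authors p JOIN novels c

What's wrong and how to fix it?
Bug: Missing join condition: each novels row is matched to all authors rows instead of just its own

Fix: Add ON c.author_id = p.id to the JOIN

Corrected query:
SELECT c.id, p.name, c.sales FROM authors p JOIN novels c ON c.author_id = p.id

Result:
id | name    | sales
---+---------+------
1  | Tolkien | 8565 
2  | Atwood  | 64819
3  | Austen  | 13655
4  | Tolkien | 58818
5  | Austen  | 63666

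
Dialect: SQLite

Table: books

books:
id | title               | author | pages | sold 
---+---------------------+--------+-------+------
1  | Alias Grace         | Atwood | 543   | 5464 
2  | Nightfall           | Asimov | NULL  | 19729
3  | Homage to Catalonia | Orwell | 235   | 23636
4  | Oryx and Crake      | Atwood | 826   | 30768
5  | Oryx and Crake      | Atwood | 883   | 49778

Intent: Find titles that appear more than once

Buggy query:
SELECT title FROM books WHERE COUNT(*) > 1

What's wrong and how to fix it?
Bug: COUNT(*) is an aggregate and cannot be used in WHERE

Fix: GROUP BY title, then filter groups with HAVING COUNT(*) > 1

Corrected query:
SELECT title FROM books GROUP BY title HAVING COUNT(*) > 1

Result:
title         
--------------
Oryx and Crake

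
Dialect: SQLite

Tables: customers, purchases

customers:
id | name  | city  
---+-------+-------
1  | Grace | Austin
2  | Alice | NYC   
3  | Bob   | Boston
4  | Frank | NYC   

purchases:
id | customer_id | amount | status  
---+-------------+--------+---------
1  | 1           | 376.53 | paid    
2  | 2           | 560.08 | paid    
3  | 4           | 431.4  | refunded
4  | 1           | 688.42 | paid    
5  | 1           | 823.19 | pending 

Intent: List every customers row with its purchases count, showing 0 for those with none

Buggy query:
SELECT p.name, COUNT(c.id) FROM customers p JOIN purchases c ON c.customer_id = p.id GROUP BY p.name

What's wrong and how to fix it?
Bug: An inner join excludes parents with zero children

Fix: Switch to LEFT JOIN to retain unmatched parent rows

Corrected query:
SELECT p.name, COUNT(c.id) FROM customers p LEFT JOIN purchases c ON c.customer_id = p.id GROUP BY p.name

Result:
name  | COUNT(c.id)
------+------------
Alice | 1          
Bob   | 0          
Frank | 1          
Grace | 3          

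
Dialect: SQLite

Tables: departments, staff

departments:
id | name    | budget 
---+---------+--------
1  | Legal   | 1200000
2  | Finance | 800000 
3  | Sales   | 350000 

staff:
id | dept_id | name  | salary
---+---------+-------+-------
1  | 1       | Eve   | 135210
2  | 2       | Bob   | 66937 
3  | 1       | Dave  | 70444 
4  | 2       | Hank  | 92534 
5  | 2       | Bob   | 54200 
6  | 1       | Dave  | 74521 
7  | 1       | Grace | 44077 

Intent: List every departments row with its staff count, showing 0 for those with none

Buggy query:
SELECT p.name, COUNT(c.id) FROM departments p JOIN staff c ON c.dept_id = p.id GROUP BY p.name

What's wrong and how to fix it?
Bug: An inner join excludes parents with zero children

Fix: Switch to LEFT JOIN to retain unmatched parent rows

Corrected query:
SELECT p.name, COUNT(c.id) FROM departments p LEFT JOIN staff c ON c.dept_id = p.id GROUP BY p.name

Result:
name    | COUNT(c.id)
--------+------------
Finance | 3          
Legal   | 4          
Sales   | 0          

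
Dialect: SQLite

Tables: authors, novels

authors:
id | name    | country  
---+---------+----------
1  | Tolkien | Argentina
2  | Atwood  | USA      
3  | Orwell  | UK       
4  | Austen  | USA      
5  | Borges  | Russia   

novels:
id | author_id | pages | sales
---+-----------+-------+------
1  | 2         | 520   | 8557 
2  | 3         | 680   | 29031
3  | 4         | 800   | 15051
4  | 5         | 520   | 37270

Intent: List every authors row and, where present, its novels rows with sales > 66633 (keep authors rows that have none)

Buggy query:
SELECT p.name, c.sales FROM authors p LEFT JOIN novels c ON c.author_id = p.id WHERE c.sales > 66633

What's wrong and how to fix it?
Bug: A WHERE condition on the right-hand table after LEFT JOIN drops unmatched parents

Fix: Move the right-table condition into the ON clause so unmatched parents are kept

Corrected query:
SELECT p.name, c.sales FROM authors p LEFT JOIN novels c ON c.author_id = p.id AND c.sales > 66633

Result:
name    | sales
--------+------
Tolkien | NULL 
Atwood  | NULL 
Orwell  | NULL 
Austen  | NULL 
Borges  | NULL 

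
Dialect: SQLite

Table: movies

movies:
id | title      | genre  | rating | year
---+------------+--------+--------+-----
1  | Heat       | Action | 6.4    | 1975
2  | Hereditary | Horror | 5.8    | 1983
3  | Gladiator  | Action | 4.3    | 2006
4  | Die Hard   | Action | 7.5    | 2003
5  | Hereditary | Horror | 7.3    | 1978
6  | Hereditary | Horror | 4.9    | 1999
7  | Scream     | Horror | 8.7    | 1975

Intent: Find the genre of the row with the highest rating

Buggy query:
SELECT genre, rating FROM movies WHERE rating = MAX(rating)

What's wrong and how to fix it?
Bug: MAX(rating) is an aggregate and cannot be used directly in WHERE

Fix: Use a subquery: WHERE rating = (SELECT MAX(rating) FROM movies)

Corrected query:
SELECT genre, rating FROM movies WHERE rating = (SELECT MAX(rating) FROM movies)

Result:
genre  | rating
-------+-------
Horror | 8.7   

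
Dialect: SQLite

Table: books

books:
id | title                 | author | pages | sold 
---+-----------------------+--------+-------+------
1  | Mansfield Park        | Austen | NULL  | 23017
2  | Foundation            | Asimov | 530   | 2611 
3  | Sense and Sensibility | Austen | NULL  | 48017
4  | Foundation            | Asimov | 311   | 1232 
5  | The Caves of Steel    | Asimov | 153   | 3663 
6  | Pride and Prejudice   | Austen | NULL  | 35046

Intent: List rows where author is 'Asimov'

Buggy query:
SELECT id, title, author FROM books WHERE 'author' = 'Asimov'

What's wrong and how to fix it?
Bug: Single quotes denote string literals in SQL; the column name is being compared as a constant string

Fix: Remove the quotes around the column name (or use double quotes for an identifier)

Corrected query:
SELECT id, title, author FROM books WHERE author = 'Asimov'

Result:
id | title              | author
---+--------------------+-------
2  | Foundation         | Asimov
4  | Foundation         | Asimov
5  | The Caves of Steel | Asimov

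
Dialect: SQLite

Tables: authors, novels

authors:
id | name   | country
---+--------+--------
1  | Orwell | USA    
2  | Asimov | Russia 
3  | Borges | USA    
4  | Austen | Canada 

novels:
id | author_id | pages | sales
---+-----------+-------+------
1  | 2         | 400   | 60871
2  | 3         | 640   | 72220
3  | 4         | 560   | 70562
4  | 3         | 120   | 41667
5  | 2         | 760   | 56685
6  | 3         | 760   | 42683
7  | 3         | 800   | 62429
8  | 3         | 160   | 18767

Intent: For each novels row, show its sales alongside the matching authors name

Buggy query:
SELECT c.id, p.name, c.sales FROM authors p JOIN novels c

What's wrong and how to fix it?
Bug: JOIN with no ON clause produces a cartesian product; every novels row pairs with every authors row

Fix: Specify the join condition linking the foreign key to the parent id

Corrected query:
SELECT c.id, p.name, c.sales FROM authors p JOIN novels c ON c.author_id = p.id

Result:
id | name   | sales
---+--------+------
1  | Asimov | 60871
2  | Borges | 72220
3  | Austen | 70562
4  | Borges | 41667
5  | Asimov | 56685
6  | Borges | 42683
7  | Borges | 62429
8  | Borges | 18767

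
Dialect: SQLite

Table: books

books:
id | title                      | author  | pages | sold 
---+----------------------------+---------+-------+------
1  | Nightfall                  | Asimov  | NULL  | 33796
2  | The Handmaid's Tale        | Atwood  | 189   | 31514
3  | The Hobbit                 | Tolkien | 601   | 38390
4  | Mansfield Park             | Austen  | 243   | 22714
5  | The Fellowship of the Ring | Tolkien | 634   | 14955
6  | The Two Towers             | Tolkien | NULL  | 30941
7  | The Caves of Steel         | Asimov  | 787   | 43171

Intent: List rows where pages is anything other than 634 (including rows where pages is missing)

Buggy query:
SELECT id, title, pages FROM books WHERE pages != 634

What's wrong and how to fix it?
Bug: 'pages != 634' is unknown when pages is NULL, so NULL rows are silently excluded

Fix: Handle NULL separately with IS NULL alongside the inequality

Corrected query:
SELECT id, title, pages FROM books WHERE pages != 634 OR pages IS NULL

Result:
id | title               | pages
---+---------------------+------
1  | Nightfall           | NULL 
2  | The Handmaid's Tale | 189  
3  | The Hobbit          | 601  
4  | Mansfield Park      | 243  
6  | The Two Towers      | NULL 
7  | The Caves of Steel  | 787  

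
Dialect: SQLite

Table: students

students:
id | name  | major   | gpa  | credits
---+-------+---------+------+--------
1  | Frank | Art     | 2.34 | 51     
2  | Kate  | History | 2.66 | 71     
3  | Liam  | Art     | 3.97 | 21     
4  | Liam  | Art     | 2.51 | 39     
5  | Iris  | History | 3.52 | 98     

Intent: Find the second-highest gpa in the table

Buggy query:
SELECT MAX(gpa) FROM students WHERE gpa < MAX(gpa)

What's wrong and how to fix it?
Bug: The inner MAX is an aggregate inside WHERE, which is not allowed

Fix: Compute the overall MAX in a subquery, then take MAX of rows below it

Corrected query:
SELECT MAX(gpa) FROM students WHERE gpa < (SELECT MAX(gpa) FROM students)

Result:
MAX(gpa)
--------
3.52    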